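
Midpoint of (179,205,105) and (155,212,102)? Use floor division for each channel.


Midpoint: each channel = ⌊(C₁+C₂)/2⌋
R: ⌊(179+155)/2⌋ = 167
G: ⌊(205+212)/2⌋ = 208
B: ⌊(105+102)/2⌋ = 103
= RGB(167, 208, 103)


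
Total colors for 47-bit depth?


Colors = 2^bits = 2^47
= 140,737,488,355,328 colors


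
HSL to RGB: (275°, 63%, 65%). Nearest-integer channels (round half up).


H=275°, S=0.63, L=0.65
C = (1-|2L-1|)×S = (1-|0.30|)×0.63 = 0.441
H' = H/60 = 275/60 ≈ 4.5833; X = C×(1-|H' mod 2 - 1|) = 0.25725
m = L - C/2 = 0.65 - 0.2205 = 0.4295
Sector ⌊H'⌋ = 4 → (R',G',B') = (0.25725, 0.0, 0.441)
RGB = ((R'+m)×255, (G'+m)×255, (B'+m)×255) = (175.12125, 109.5225, 221.9775)
Round half up → RGB(175, 110, 222)


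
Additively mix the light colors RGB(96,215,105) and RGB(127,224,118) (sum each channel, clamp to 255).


Additive: each channel = min(255, C₁+C₂)
R: 96+127 = 223 → 223
G: 215+224 = 439 → 255
B: 105+118 = 223 → 223
= RGB(223, 255, 223)


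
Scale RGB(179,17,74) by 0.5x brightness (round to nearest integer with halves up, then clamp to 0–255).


Multiply each channel by 0.5, round half up, clamp to [0, 255]
R: 179×0.5 = 89.5 → round → 90
G: 17×0.5 = 8.5 → round → 9
B: 74×0.5 = 37
= RGB(90, 9, 37)


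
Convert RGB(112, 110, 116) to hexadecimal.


R = 112 → 70 (hex)
G = 110 → 6E (hex)
B = 116 → 74 (hex)
Hex = #706E74


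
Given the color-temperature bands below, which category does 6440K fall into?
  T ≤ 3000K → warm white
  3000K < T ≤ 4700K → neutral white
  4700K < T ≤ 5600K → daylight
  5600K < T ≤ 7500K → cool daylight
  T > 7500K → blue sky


Temperature: 6440K
5600K < 6440K ≤ 7500K → cool daylight
Classification: cool daylight


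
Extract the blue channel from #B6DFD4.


Color: #B6DFD4
R = B6 = 182
G = DF = 223
B = D4 = 212
Blue = 212


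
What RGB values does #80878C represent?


80 → 128 (R)
87 → 135 (G)
8C → 140 (B)
= RGB(128, 135, 140)


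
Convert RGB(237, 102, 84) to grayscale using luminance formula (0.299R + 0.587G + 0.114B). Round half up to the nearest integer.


Gray = 0.299×R + 0.587×G + 0.114×B
Gray = 0.299×237 + 0.587×102 + 0.114×84
Gray = 70.863 + 59.874 + 9.576
Gray = 140.313 → round half up → 140
Gray = 140


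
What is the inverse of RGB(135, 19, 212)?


Invert: (255-R, 255-G, 255-B)
R: 255-135 = 120
G: 255-19 = 236
B: 255-212 = 43
= RGB(120, 236, 43)


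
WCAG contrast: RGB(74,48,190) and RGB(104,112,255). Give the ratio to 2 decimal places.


Linearize each sRGB channel c=v/255: c/12.92 if c ≤ 0.04045 else ((c+0.055)/1.055)^2.4
L = 0.2126×R_lin + 0.7152×G_lin + 0.0722×B_lin
Color 1 (74,48,190):
  R=74: 74/255≈0.2902 > 0.04045 → ((0.2902+0.055)/1.055)^2.4 ≈ 0.06848
  G=48: 48/255≈0.1882 > 0.04045 → ((0.1882+0.055)/1.055)^2.4 ≈ 0.02956
  B=190: 190/255≈0.7451 > 0.04045 → ((0.7451+0.055)/1.055)^2.4 ≈ 0.51492
  L1 = 0.2126×0.06848 + 0.7152×0.02956 + 0.0722×0.51492 ≈ 0.07287
Color 2 (104,112,255):
  R=104: 104/255≈0.4078 > 0.04045 → ((0.4078+0.055)/1.055)^2.4 ≈ 0.13843
  G=112: 112/255≈0.4392 > 0.04045 → ((0.4392+0.055)/1.055)^2.4 ≈ 0.16203
  B=255: 255/255≈1.0000 > 0.04045 → ((1.0000+0.055)/1.055)^2.4 ≈ 1.00000
  L2 = 0.2126×0.13843 + 0.7152×0.16203 + 0.0722×1.00000 ≈ 0.21751
Lighter = 0.21751, Darker = 0.07287
Ratio = (L_lighter + 0.05) / (L_darker + 0.05)
Ratio = (0.21751 + 0.05) / (0.07287 + 0.05) = 0.26751 / 0.12287 ≈ 2.1771
Ratio ≈ 2.18:1


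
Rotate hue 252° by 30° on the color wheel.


New hue = (H + rotation) mod 360
New hue = (252 + 30) mod 360
= 282 mod 360
= 282°


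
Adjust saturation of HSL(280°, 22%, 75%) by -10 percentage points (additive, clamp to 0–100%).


Original S = 22%
Adjustment = -10 percentage points
New S = 22 + (-10) = 12
Clamp to [0, 100] → 12
= HSL(280°, 12%, 75%)


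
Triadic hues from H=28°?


Triadic: equally spaced at 120° intervals
H1 = 28°
H2 = (28 + 120) mod 360 = 148°
H3 = (28 + 240) mod 360 = 268°
Triadic = 28°, 148°, 268°


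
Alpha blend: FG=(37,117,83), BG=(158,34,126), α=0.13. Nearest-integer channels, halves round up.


C = α×F + (1-α)×B, with 1-α = 0.87
R: 0.13×37 + 0.87×158 = 4.81 + 137.46 = 142.27 → 142
G: 0.13×117 + 0.87×34 = 15.21 + 29.58 = 44.79 → 45
B: 0.13×83 + 0.87×126 = 10.79 + 109.62 = 120.41 → 120
= RGB(142, 45, 120)


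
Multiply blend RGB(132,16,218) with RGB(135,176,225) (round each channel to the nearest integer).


Multiply: C = A×B/255, rounded to nearest integer
R: 132×135/255 = 17820/255 ≈ 69.882 → 70
G: 16×176/255 = 2816/255 ≈ 11.043 → 11
B: 218×225/255 = 49050/255 ≈ 192.353 → 192
= RGB(70, 11, 192)


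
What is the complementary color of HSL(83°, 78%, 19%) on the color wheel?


Complement = opposite side of color wheel = hue + 180°
H' = (83 + 180) mod 360 = 263°
S and L unchanged.
= HSL(263°, 78%, 19%)


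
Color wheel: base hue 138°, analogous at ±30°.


Base hue: 138°
Left analog: (138 - 30) mod 360 = 108°
Right analog: (138 + 30) mod 360 = 168°
Analogous hues = 108° and 168°


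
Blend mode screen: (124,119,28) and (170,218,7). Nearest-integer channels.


Screen: C = 255 - (255-A)×(255-B)/255, rounded to nearest integer
R: 255 - (255-124)×(255-170)/255 = 255 - 11135/255 ≈ 255 - 43.667 = 211.333 → 211
G: 255 - (255-119)×(255-218)/255 = 255 - 5032/255 ≈ 255 - 19.733 = 235.267 → 235
B: 255 - (255-28)×(255-7)/255 = 255 - 56296/255 ≈ 255 - 220.769 = 34.231 → 34
= RGB(211, 235, 34)


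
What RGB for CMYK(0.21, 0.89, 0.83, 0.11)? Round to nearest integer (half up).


R = 255 × (1-C) × (1-K) = 255 × 0.79 × 0.89 = 179.2905 → 179
G = 255 × (1-M) × (1-K) = 255 × 0.11 × 0.89 = 24.9645 → 25
B = 255 × (1-Y) × (1-K) = 255 × 0.17 × 0.89 = 38.5815 → 39
= RGB(179, 25, 39)


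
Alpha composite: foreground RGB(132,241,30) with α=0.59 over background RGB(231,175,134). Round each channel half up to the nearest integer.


C = α×F + (1-α)×B, with 1-α = 0.41
R: 0.59×132 + 0.41×231 = 77.88 + 94.71 = 172.59 → 173
G: 0.59×241 + 0.41×175 = 142.19 + 71.75 = 213.94 → 214
B: 0.59×30 + 0.41×134 = 17.70 + 54.94 = 72.64 → 73
= RGB(173, 214, 73)


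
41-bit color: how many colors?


Colors = 2^bits = 2^41
= 2,199,023,255,552 colors


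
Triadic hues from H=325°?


Triadic: equally spaced at 120° intervals
H1 = 325°
H2 = (325 + 120) mod 360 = 85°
H3 = (325 + 240) mod 360 = 205°
Triadic = 325°, 85°, 205°


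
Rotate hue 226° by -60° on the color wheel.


New hue = (H + rotation) mod 360
New hue = (226 -60) mod 360
= 166 mod 360
= 166°


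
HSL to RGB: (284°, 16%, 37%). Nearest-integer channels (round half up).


H=284°, S=0.16, L=0.37
C = (1-|2L-1|)×S = (1-|-0.26|)×0.16 = 0.1184
H' = H/60 = 284/60 ≈ 4.7333; X = C×(1-|H' mod 2 - 1|) ≈ 0.0868
m = L - C/2 = 0.37 - 0.0592 = 0.3108
Sector ⌊H'⌋ = 4 → (R',G',B') = (≈0.0868, 0.0, 0.1184)
RGB = ((R'+m)×255, (G'+m)×255, (B'+m)×255) = (101.3948, 79.254, 109.446)
Round half up → RGB(101, 79, 109)


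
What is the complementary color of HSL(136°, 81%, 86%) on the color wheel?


Complement = opposite side of color wheel = hue + 180°
H' = (136 + 180) mod 360 = 316°
S and L unchanged.
= HSL(316°, 81%, 86%)


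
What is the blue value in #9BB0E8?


Color: #9BB0E8
R = 9B = 155
G = B0 = 176
B = E8 = 232
Blue = 232


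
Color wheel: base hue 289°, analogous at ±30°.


Base hue: 289°
Left analog: (289 - 30) mod 360 = 259°
Right analog: (289 + 30) mod 360 = 319°
Analogous hues = 259° and 319°


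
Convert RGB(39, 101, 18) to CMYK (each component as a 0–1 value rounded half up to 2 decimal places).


R'=39/255≈0.1529, G'=101/255≈0.3961, B'=18/255≈0.0706
K = 1 - max(R',G',B') = 1 - 101/255 = 154/255 = 0.60392… → 0.60
(1-R'-K)/(1-K) simplifies to (max-R)/max with max = 101:
C = (101-39)/101 = 62/101 = 0.61386… → 0.61
M = (101-101)/101 = 0/101 = 0 → 0.00
Y = (101-18)/101 = 83/101 = 0.82178… → 0.82
= CMYK(0.61, 0.00, 0.82, 0.60)


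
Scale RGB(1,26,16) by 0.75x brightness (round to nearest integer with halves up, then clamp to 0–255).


Multiply each channel by 0.75, round half up, clamp to [0, 255]
R: 1×0.75 = 0.75 → round → 1
G: 26×0.75 = 19.5 → round → 20
B: 16×0.75 = 12
= RGB(1, 20, 12)


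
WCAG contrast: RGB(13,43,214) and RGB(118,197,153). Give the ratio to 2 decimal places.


Linearize each sRGB channel c=v/255: c/12.92 if c ≤ 0.04045 else ((c+0.055)/1.055)^2.4
L = 0.2126×R_lin + 0.7152×G_lin + 0.0722×B_lin
Color 1 (13,43,214):
  R=13: 13/255≈0.0510 > 0.04045 → ((0.0510+0.055)/1.055)^2.4 ≈ 0.00402
  G=43: 43/255≈0.1686 > 0.04045 → ((0.1686+0.055)/1.055)^2.4 ≈ 0.02416
  B=214: 214/255≈0.8392 > 0.04045 → ((0.8392+0.055)/1.055)^2.4 ≈ 0.67244
  L1 = 0.2126×0.00402 + 0.7152×0.02416 + 0.0722×0.67244 ≈ 0.06668
Color 2 (118,197,153):
  R=118: 118/255≈0.4627 > 0.04045 → ((0.4627+0.055)/1.055)^2.4 ≈ 0.18116
  G=197: 197/255≈0.7725 > 0.04045 → ((0.7725+0.055)/1.055)^2.4 ≈ 0.55834
  B=153: 153/255≈0.6000 > 0.04045 → ((0.6000+0.055)/1.055)^2.4 ≈ 0.31855
  L2 = 0.2126×0.18116 + 0.7152×0.55834 + 0.0722×0.31855 ≈ 0.46084
Lighter = 0.46084, Darker = 0.06668
Ratio = (L_lighter + 0.05) / (L_darker + 0.05)
Ratio = (0.46084 + 0.05) / (0.06668 + 0.05) = 0.51084 / 0.11668 ≈ 4.3780
Ratio ≈ 4.38:1


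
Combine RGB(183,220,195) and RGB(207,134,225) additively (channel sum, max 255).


Additive: each channel = min(255, C₁+C₂)
R: 183+207 = 390 → 255
G: 220+134 = 354 → 255
B: 195+225 = 420 → 255
= RGB(255, 255, 255)


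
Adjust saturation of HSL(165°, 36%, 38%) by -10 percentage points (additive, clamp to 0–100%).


Original S = 36%
Adjustment = -10 percentage points
New S = 36 + (-10) = 26
Clamp to [0, 100] → 26
= HSL(165°, 26%, 38%)


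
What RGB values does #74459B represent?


74 → 116 (R)
45 → 69 (G)
9B → 155 (B)
= RGB(116, 69, 155)


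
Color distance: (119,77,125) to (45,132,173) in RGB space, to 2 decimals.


d = √[(R₁-R₂)² + (G₁-G₂)² + (B₁-B₂)²]
d = √[(119-45)² + (77-132)² + (125-173)²]
d = √[5476 + 3025 + 2304]
d = √10805
d ≈ 103.95


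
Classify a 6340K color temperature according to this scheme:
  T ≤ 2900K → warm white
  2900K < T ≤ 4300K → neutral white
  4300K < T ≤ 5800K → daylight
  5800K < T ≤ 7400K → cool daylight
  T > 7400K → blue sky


Temperature: 6340K
5800K < 6340K ≤ 7400K → cool daylight
Classification: cool daylight


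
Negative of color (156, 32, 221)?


Invert: (255-R, 255-G, 255-B)
R: 255-156 = 99
G: 255-32 = 223
B: 255-221 = 34
= RGB(99, 223, 34)


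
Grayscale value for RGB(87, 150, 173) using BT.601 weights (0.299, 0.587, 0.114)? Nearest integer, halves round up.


Gray = 0.299×R + 0.587×G + 0.114×B
Gray = 0.299×87 + 0.587×150 + 0.114×173
Gray = 26.013 + 88.050 + 19.722
Gray = 133.785 → round half up → 134
Gray = 134


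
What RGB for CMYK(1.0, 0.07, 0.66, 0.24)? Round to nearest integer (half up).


R = 255 × (1-C) × (1-K) = 255 × 0.00 × 0.76 = 0
G = 255 × (1-M) × (1-K) = 255 × 0.93 × 0.76 = 180.234 → 180
B = 255 × (1-Y) × (1-K) = 255 × 0.34 × 0.76 = 65.892 → 66
= RGB(0, 180, 66)


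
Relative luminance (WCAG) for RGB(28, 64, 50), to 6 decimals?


Linearize each channel (sRGB transfer function): c = v/255; c_lin = c/12.92 if c ≤ 0.04045, else ((c+0.055)/1.055)^2.4
  R: 28/255 ≈ 0.109804 > 0.04045 → ((0.109804+0.055)/1.055)^2.4 ≈ 0.011612
  G: 64/255 ≈ 0.250980 > 0.04045 → ((0.250980+0.055)/1.055)^2.4 ≈ 0.051269
  B: 50/255 ≈ 0.196078 > 0.04045 → ((0.196078+0.055)/1.055)^2.4 ≈ 0.031896
R_lin = 0.011612, G_lin = 0.051269, B_lin = 0.031896
L = 0.2126×R + 0.7152×G + 0.0722×B
L = 0.2126×0.011612 + 0.7152×0.051269 + 0.0722×0.031896
L ≈ 0.041440


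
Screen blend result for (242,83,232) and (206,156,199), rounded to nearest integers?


Screen: C = 255 - (255-A)×(255-B)/255, rounded to nearest integer
R: 255 - (255-242)×(255-206)/255 = 255 - 637/255 ≈ 255 - 2.498 = 252.502 → 253
G: 255 - (255-83)×(255-156)/255 = 255 - 17028/255 ≈ 255 - 66.776 = 188.224 → 188
B: 255 - (255-232)×(255-199)/255 = 255 - 1288/255 ≈ 255 - 5.051 = 249.949 → 250
= RGB(253, 188, 250)


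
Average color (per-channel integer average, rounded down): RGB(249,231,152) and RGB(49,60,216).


Midpoint: each channel = ⌊(C₁+C₂)/2⌋
R: ⌊(249+49)/2⌋ = 149
G: ⌊(231+60)/2⌋ = 145
B: ⌊(152+216)/2⌋ = 184
= RGB(149, 145, 184)


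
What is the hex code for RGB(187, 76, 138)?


R = 187 → BB (hex)
G = 76 → 4C (hex)
B = 138 → 8A (hex)
Hex = #BB4C8A


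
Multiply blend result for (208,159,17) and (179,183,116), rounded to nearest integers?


Multiply: C = A×B/255, rounded to nearest integer
R: 208×179/255 = 37232/255 ≈ 146.008 → 146
G: 159×183/255 = 29097/255 ≈ 114.106 → 114
B: 17×116/255 = 1972/255 ≈ 7.733 → 8
= RGB(146, 114, 8)


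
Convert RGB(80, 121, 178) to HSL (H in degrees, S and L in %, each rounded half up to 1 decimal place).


Normalize: R'=80/255≈0.3137, G'=121/255≈0.4745, B'=178/255≈0.6980
Max=178/255, Min=80/255, Δ=Max-Min=98/255
L = (Max+Min)/2 = (178+80)/510 = 258/510 = 0.50588… → L = 50.6%
L > 0.5 → S = Δ/(2-Max-Min) = 98/(510-178-80) = 98/252 = 0.38888… → S = 38.9%
(the 1/255 factors cancel in S and H, so raw channel differences can be used)
Max is B' → H = 60 × ((R-G)/Δ + 4) = 60 × ((80-121)/98 + 4)
  -41/98 + 4 = -0.4183… + 4 = 3.5816…
  H = 60 × 3.5816… = 214.897…° → H = 214.9°
= HSL(214.9°, 38.9%, 50.6%)


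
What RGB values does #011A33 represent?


01 → 1 (R)
1A → 26 (G)
33 → 51 (B)
= RGB(1, 26, 51)


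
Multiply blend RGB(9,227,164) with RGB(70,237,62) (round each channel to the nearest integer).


Multiply: C = A×B/255, rounded to nearest integer
R: 9×70/255 = 630/255 ≈ 2.471 → 2
G: 227×237/255 = 53799/255 ≈ 210.976 → 211
B: 164×62/255 = 10168/255 ≈ 39.875 → 40
= RGB(2, 211, 40)


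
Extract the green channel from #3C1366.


Color: #3C1366
R = 3C = 60
G = 13 = 19
B = 66 = 102
Green = 19


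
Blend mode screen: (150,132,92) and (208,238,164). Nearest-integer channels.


Screen: C = 255 - (255-A)×(255-B)/255, rounded to nearest integer
R: 255 - (255-150)×(255-208)/255 = 255 - 4935/255 ≈ 255 - 19.353 = 235.647 → 236
G: 255 - (255-132)×(255-238)/255 = 255 - 2091/255 ≈ 255 - 8.200 = 246.800 → 247
B: 255 - (255-92)×(255-164)/255 = 255 - 14833/255 ≈ 255 - 58.169 = 196.831 → 197
= RGB(236, 247, 197)


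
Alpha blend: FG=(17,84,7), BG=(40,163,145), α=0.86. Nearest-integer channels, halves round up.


C = α×F + (1-α)×B, with 1-α = 0.14
R: 0.86×17 + 0.14×40 = 14.62 + 5.60 = 20.22 → 20
G: 0.86×84 + 0.14×163 = 72.24 + 22.82 = 95.06 → 95
B: 0.86×7 + 0.14×145 = 6.02 + 20.30 = 26.32 → 26
= RGB(20, 95, 26)


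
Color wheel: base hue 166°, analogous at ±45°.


Base hue: 166°
Left analog: (166 - 45) mod 360 = 121°
Right analog: (166 + 45) mod 360 = 211°
Analogous hues = 121° and 211°


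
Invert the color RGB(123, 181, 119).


Invert: (255-R, 255-G, 255-B)
R: 255-123 = 132
G: 255-181 = 74
B: 255-119 = 136
= RGB(132, 74, 136)


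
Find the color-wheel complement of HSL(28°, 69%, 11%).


Complement = opposite side of color wheel = hue + 180°
H' = (28 + 180) mod 360 = 208°
S and L unchanged.
= HSL(208°, 69%, 11%)


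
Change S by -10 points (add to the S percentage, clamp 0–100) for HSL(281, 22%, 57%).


Original S = 22%
Adjustment = -10 percentage points
New S = 22 + (-10) = 12
Clamp to [0, 100] → 12
= HSL(281°, 12%, 57%)


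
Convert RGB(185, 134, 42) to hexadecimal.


R = 185 → B9 (hex)
G = 134 → 86 (hex)
B = 42 → 2A (hex)
Hex = #B9862A


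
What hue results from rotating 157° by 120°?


New hue = (H + rotation) mod 360
New hue = (157 + 120) mod 360
= 277 mod 360
= 277°


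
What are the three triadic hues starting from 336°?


Triadic: equally spaced at 120° intervals
H1 = 336°
H2 = (336 + 120) mod 360 = 96°
H3 = (336 + 240) mod 360 = 216°
Triadic = 336°, 96°, 216°


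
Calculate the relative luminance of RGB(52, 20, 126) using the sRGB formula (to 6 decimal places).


Linearize each channel (sRGB transfer function): c = v/255; c_lin = c/12.92 if c ≤ 0.04045, else ((c+0.055)/1.055)^2.4
  R: 52/255 ≈ 0.203922 > 0.04045 → ((0.203922+0.055)/1.055)^2.4 ≈ 0.034340
  G: 20/255 ≈ 0.078431 > 0.04045 → ((0.078431+0.055)/1.055)^2.4 ≈ 0.006995
  B: 126/255 ≈ 0.494118 > 0.04045 → ((0.494118+0.055)/1.055)^2.4 ≈ 0.208637
R_lin = 0.034340, G_lin = 0.006995, B_lin = 0.208637
L = 0.2126×R + 0.7152×G + 0.0722×B
L = 0.2126×0.034340 + 0.7152×0.006995 + 0.0722×0.208637
L ≈ 0.027367


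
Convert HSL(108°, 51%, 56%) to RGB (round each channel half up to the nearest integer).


H=108°, S=0.51, L=0.56
C = (1-|2L-1|)×S = (1-|0.12|)×0.51 = 0.4488
H' = H/60 = 108/60 ≈ 1.8000; X = C×(1-|H' mod 2 - 1|) = 0.08976
m = L - C/2 = 0.56 - 0.2244 = 0.3356
Sector ⌊H'⌋ = 1 → (R',G',B') = (0.08976, 0.4488, 0.0)
RGB = ((R'+m)×255, (G'+m)×255, (B'+m)×255) = (108.4668, 200.022, 85.578)
Round half up → RGB(108, 200, 86)


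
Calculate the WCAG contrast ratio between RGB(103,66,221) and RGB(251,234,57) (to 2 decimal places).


Linearize each sRGB channel c=v/255: c/12.92 if c ≤ 0.04045 else ((c+0.055)/1.055)^2.4
L = 0.2126×R_lin + 0.7152×G_lin + 0.0722×B_lin
Color 1 (103,66,221):
  R=103: 103/255≈0.4039 > 0.04045 → ((0.4039+0.055)/1.055)^2.4 ≈ 0.13563
  G=66: 66/255≈0.2588 > 0.04045 → ((0.2588+0.055)/1.055)^2.4 ≈ 0.05448
  B=221: 221/255≈0.8667 > 0.04045 → ((0.8667+0.055)/1.055)^2.4 ≈ 0.72306
  L1 = 0.2126×0.13563 + 0.7152×0.05448 + 0.0722×0.72306 ≈ 0.12000
Color 2 (251,234,57):
  R=251: 251/255≈0.9843 > 0.04045 → ((0.9843+0.055)/1.055)^2.4 ≈ 0.96469
  G=234: 234/255≈0.9176 > 0.04045 → ((0.9176+0.055)/1.055)^2.4 ≈ 0.82279
  B=57: 57/255≈0.2235 > 0.04045 → ((0.2235+0.055)/1.055)^2.4 ≈ 0.04092
  L2 = 0.2126×0.96469 + 0.7152×0.82279 + 0.0722×0.04092 ≈ 0.79650
Lighter = 0.79650, Darker = 0.12000
Ratio = (L_lighter + 0.05) / (L_darker + 0.05)
Ratio = (0.79650 + 0.05) / (0.12000 + 0.05) = 0.84650 / 0.17000 ≈ 4.9793
Ratio ≈ 4.98:1


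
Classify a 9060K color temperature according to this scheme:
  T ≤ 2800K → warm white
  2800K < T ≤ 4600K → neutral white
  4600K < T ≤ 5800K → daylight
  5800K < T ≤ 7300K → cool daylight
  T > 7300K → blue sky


Temperature: 9060K
9060K > 7300K → blue sky
Classification: blue sky


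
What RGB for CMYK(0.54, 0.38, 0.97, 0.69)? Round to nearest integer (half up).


R = 255 × (1-C) × (1-K) = 255 × 0.46 × 0.31 = 36.363 → 36
G = 255 × (1-M) × (1-K) = 255 × 0.62 × 0.31 = 49.011 → 49
B = 255 × (1-Y) × (1-K) = 255 × 0.03 × 0.31 = 2.3715 → 2
= RGB(36, 49, 2)


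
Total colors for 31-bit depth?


Colors = 2^bits = 2^31
= 2,147,483,648 colors


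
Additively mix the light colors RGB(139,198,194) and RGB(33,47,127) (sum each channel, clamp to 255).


Additive: each channel = min(255, C₁+C₂)
R: 139+33 = 172 → 172
G: 198+47 = 245 → 245
B: 194+127 = 321 → 255
= RGB(172, 245, 255)


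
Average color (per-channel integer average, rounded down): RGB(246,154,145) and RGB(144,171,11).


Midpoint: each channel = ⌊(C₁+C₂)/2⌋
R: ⌊(246+144)/2⌋ = 195
G: ⌊(154+171)/2⌋ = 162
B: ⌊(145+11)/2⌋ = 78
= RGB(195, 162, 78)


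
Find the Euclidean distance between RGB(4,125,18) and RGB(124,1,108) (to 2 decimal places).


d = √[(R₁-R₂)² + (G₁-G₂)² + (B₁-B₂)²]
d = √[(4-124)² + (125-1)² + (18-108)²]
d = √[14400 + 15376 + 8100]
d = √37876
d ≈ 194.62


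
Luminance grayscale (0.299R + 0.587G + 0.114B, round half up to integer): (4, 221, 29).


Gray = 0.299×R + 0.587×G + 0.114×B
Gray = 0.299×4 + 0.587×221 + 0.114×29
Gray = 1.196 + 129.727 + 3.306
Gray = 134.229 → round half up → 134
Gray = 134


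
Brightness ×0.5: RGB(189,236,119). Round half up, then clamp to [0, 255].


Multiply each channel by 0.5, round half up, clamp to [0, 255]
R: 189×0.5 = 94.5 → round → 95
G: 236×0.5 = 118
B: 119×0.5 = 59.5 → round → 60
= RGB(95, 118, 60)


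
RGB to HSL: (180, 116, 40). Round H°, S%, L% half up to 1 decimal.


Normalize: R'=180/255≈0.7059, G'=116/255≈0.4549, B'=40/255≈0.1569
Max=180/255, Min=40/255, Δ=Max-Min=140/255
L = (Max+Min)/2 = (180+40)/510 = 220/510 = 0.43137… → L = 43.1%
L ≤ 0.5 → S = Δ/(Max+Min) = 140/(180+40) = 140/220 = 0.63636… → S = 63.6%
(the 1/255 factors cancel in S and H, so raw channel differences can be used)
Max is R' → H = 60 × (((G-B)/Δ) mod 6) = 60 × (((116-40)/140) mod 6)
  76/140 = 0.5428…
  H = 60 × 0.5428… = 32.571…° → H = 32.6°
= HSL(32.6°, 63.6%, 43.1%)


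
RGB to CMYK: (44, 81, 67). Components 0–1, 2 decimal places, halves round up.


R'=44/255≈0.1725, G'=81/255≈0.3176, B'=67/255≈0.2627
K = 1 - max(R',G',B') = 1 - 81/255 = 174/255 = 0.68235… → 0.68
(1-R'-K)/(1-K) simplifies to (max-R)/max with max = 81:
C = (81-44)/81 = 37/81 = 0.45679… → 0.46
M = (81-81)/81 = 0/81 = 0 → 0.00
Y = (81-67)/81 = 14/81 = 0.17283… → 0.17
= CMYK(0.46, 0.00, 0.17, 0.68)


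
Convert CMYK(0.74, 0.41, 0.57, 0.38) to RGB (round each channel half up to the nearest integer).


R = 255 × (1-C) × (1-K) = 255 × 0.26 × 0.62 = 41.106 → 41
G = 255 × (1-M) × (1-K) = 255 × 0.59 × 0.62 = 93.279 → 93
B = 255 × (1-Y) × (1-K) = 255 × 0.43 × 0.62 = 67.983 → 68
= RGB(41, 93, 68)


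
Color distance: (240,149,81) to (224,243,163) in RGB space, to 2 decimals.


d = √[(R₁-R₂)² + (G₁-G₂)² + (B₁-B₂)²]
d = √[(240-224)² + (149-243)² + (81-163)²]
d = √[256 + 8836 + 6724]
d = √15816
d ≈ 125.76


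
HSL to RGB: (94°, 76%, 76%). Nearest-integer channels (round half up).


H=94°, S=0.76, L=0.76
C = (1-|2L-1|)×S = (1-|0.52|)×0.76 = 0.3648
H' = H/60 = 94/60 ≈ 1.5667; X = C×(1-|H' mod 2 - 1|) = 0.15808
m = L - C/2 = 0.76 - 0.1824 = 0.5776
Sector ⌊H'⌋ = 1 → (R',G',B') = (0.15808, 0.3648, 0.0)
RGB = ((R'+m)×255, (G'+m)×255, (B'+m)×255) = (187.5984, 240.312, 147.288)
Round half up → RGB(188, 240, 147)


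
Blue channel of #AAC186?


Color: #AAC186
R = AA = 170
G = C1 = 193
B = 86 = 134
Blue = 134


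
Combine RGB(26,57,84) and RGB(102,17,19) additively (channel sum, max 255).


Additive: each channel = min(255, C₁+C₂)
R: 26+102 = 128 → 128
G: 57+17 = 74 → 74
B: 84+19 = 103 → 103
= RGB(128, 74, 103)


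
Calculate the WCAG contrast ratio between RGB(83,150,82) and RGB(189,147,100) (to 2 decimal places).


Linearize each sRGB channel c=v/255: c/12.92 if c ≤ 0.04045 else ((c+0.055)/1.055)^2.4
L = 0.2126×R_lin + 0.7152×G_lin + 0.0722×B_lin
Color 1 (83,150,82):
  R=83: 83/255≈0.3255 > 0.04045 → ((0.3255+0.055)/1.055)^2.4 ≈ 0.08650
  G=150: 150/255≈0.5882 > 0.04045 → ((0.5882+0.055)/1.055)^2.4 ≈ 0.30499
  B=82: 82/255≈0.3216 > 0.04045 → ((0.3216+0.055)/1.055)^2.4 ≈ 0.08438
  L1 = 0.2126×0.08650 + 0.7152×0.30499 + 0.0722×0.08438 ≈ 0.24261
Color 2 (189,147,100):
  R=189: 189/255≈0.7412 > 0.04045 → ((0.7412+0.055)/1.055)^2.4 ≈ 0.50888
  G=147: 147/255≈0.5765 > 0.04045 → ((0.5765+0.055)/1.055)^2.4 ≈ 0.29177
  B=100: 100/255≈0.3922 > 0.04045 → ((0.3922+0.055)/1.055)^2.4 ≈ 0.12744
  L2 = 0.2126×0.50888 + 0.7152×0.29177 + 0.0722×0.12744 ≈ 0.32606
Lighter = 0.32606, Darker = 0.24261
Ratio = (L_lighter + 0.05) / (L_darker + 0.05)
Ratio = (0.32606 + 0.05) / (0.24261 + 0.05) = 0.37606 / 0.29261 ≈ 1.2852
Ratio ≈ 1.29:1


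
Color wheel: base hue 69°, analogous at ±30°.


Base hue: 69°
Left analog: (69 - 30) mod 360 = 39°
Right analog: (69 + 30) mod 360 = 99°
Analogous hues = 39° and 99°


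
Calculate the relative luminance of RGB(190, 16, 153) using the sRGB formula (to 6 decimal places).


Linearize each channel (sRGB transfer function): c = v/255; c_lin = c/12.92 if c ≤ 0.04045, else ((c+0.055)/1.055)^2.4
  R: 190/255 ≈ 0.745098 > 0.04045 → ((0.745098+0.055)/1.055)^2.4 ≈ 0.514918
  G: 16/255 ≈ 0.062745 > 0.04045 → ((0.062745+0.055)/1.055)^2.4 ≈ 0.005182
  B: 153/255 ≈ 0.600000 > 0.04045 → ((0.600000+0.055)/1.055)^2.4 ≈ 0.318547
R_lin = 0.514918, G_lin = 0.005182, B_lin = 0.318547
L = 0.2126×R + 0.7152×G + 0.0722×B
L = 0.2126×0.514918 + 0.7152×0.005182 + 0.0722×0.318547
L ≈ 0.136176


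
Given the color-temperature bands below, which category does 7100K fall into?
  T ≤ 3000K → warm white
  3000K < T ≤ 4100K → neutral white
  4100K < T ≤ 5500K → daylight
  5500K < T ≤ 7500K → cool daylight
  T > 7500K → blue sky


Temperature: 7100K
5500K < 7100K ≤ 7500K → cool daylight
Classification: cool daylight


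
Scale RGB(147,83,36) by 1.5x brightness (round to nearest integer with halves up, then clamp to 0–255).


Multiply each channel by 1.5, round half up, clamp to [0, 255]
R: 147×1.5 = 220.5 → round → 221
G: 83×1.5 = 124.5 → round → 125
B: 36×1.5 = 54
= RGB(221, 125, 54)


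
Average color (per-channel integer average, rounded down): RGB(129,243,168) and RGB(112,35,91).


Midpoint: each channel = ⌊(C₁+C₂)/2⌋
R: ⌊(129+112)/2⌋ = 120
G: ⌊(243+35)/2⌋ = 139
B: ⌊(168+91)/2⌋ = 129
= RGB(120, 139, 129)


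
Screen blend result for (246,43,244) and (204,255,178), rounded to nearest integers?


Screen: C = 255 - (255-A)×(255-B)/255, rounded to nearest integer
R: 255 - (255-246)×(255-204)/255 = 255 - 459/255 ≈ 255 - 1.800 = 253.200 → 253
G: 255 - (255-43)×(255-255)/255 = 255 - 0/255 ≈ 255 - 0.000 = 255.000 → 255
B: 255 - (255-244)×(255-178)/255 = 255 - 847/255 ≈ 255 - 3.322 = 251.678 → 252
= RGB(253, 255, 252)


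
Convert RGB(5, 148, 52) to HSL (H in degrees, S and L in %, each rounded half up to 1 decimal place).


Normalize: R'=5/255≈0.0196, G'=148/255≈0.5804, B'=52/255≈0.2039
Max=148/255, Min=5/255, Δ=Max-Min=143/255
L = (Max+Min)/2 = (148+5)/510 = 153/510 = 0.3 → L = 30.0%
L ≤ 0.5 → S = Δ/(Max+Min) = 143/(148+5) = 143/153 = 0.93464… → S = 93.5%
(the 1/255 factors cancel in S and H, so raw channel differences can be used)
Max is G' → H = 60 × ((B-R)/Δ + 2) = 60 × ((52-5)/143 + 2)
  47/143 + 2 = 0.3286… + 2 = 2.3286…
  H = 60 × 2.3286… = 139.720…° → H = 139.7°
= HSL(139.7°, 93.5%, 30.0%)


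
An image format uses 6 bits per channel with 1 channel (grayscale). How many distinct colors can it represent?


Total bits = 6 bits/channel × 1 channels = 6 bits
Distinct colors = 2^6
= 64 colors


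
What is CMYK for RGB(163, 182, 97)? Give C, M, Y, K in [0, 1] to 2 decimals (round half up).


R'=163/255≈0.6392, G'=182/255≈0.7137, B'=97/255≈0.3804
K = 1 - max(R',G',B') = 1 - 182/255 = 73/255 = 0.28627… → 0.29
(1-R'-K)/(1-K) simplifies to (max-R)/max with max = 182:
C = (182-163)/182 = 19/182 = 0.10439… → 0.10
M = (182-182)/182 = 0/182 = 0 → 0.00
Y = (182-97)/182 = 85/182 = 0.46703… → 0.47
= CMYK(0.10, 0.00, 0.47, 0.29)


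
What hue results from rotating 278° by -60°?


New hue = (H + rotation) mod 360
New hue = (278 -60) mod 360
= 218 mod 360
= 218°


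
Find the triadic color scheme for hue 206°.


Triadic: equally spaced at 120° intervals
H1 = 206°
H2 = (206 + 120) mod 360 = 326°
H3 = (206 + 240) mod 360 = 86°
Triadic = 206°, 326°, 86°


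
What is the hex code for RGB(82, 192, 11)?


R = 82 → 52 (hex)
G = 192 → C0 (hex)
B = 11 → 0B (hex)
Hex = #52C00B


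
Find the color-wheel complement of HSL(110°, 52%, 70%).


Complement = opposite side of color wheel = hue + 180°
H' = (110 + 180) mod 360 = 290°
S and L unchanged.
= HSL(290°, 52%, 70%)


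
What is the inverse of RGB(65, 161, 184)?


Invert: (255-R, 255-G, 255-B)
R: 255-65 = 190
G: 255-161 = 94
B: 255-184 = 71
= RGB(190, 94, 71)


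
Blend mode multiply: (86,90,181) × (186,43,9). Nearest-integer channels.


Multiply: C = A×B/255, rounded to nearest integer
R: 86×186/255 = 15996/255 ≈ 62.729 → 63
G: 90×43/255 = 3870/255 ≈ 15.176 → 15
B: 181×9/255 = 1629/255 ≈ 6.388 → 6
= RGB(63, 15, 6)


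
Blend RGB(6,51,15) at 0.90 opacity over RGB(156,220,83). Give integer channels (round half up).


C = α×F + (1-α)×B, with 1-α = 0.10
R: 0.90×6 + 0.10×156 = 5.40 + 15.60 = 21.00 → 21
G: 0.90×51 + 0.10×220 = 45.90 + 22.00 = 67.90 → 68
B: 0.90×15 + 0.10×83 = 13.50 + 8.30 = 21.80 → 22
= RGB(21, 68, 22)


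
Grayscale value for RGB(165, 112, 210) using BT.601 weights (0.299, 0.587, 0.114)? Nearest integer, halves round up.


Gray = 0.299×R + 0.587×G + 0.114×B
Gray = 0.299×165 + 0.587×112 + 0.114×210
Gray = 49.335 + 65.744 + 23.940
Gray = 139.019 → round half up → 139
Gray = 139


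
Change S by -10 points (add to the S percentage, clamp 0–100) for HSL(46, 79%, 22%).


Original S = 79%
Adjustment = -10 percentage points
New S = 79 + (-10) = 69
Clamp to [0, 100] → 69
= HSL(46°, 69%, 22%)


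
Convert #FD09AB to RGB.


FD → 253 (R)
09 → 9 (G)
AB → 171 (B)
= RGB(253, 9, 171)


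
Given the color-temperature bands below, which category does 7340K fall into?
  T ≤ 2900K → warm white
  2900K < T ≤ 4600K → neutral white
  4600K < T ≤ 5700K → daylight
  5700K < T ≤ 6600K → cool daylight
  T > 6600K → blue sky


Temperature: 7340K
7340K > 6600K → blue sky
Classification: blue sky


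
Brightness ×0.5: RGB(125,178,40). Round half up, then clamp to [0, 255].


Multiply each channel by 0.5, round half up, clamp to [0, 255]
R: 125×0.5 = 62.5 → round → 63
G: 178×0.5 = 89
B: 40×0.5 = 20
= RGB(63, 89, 20)


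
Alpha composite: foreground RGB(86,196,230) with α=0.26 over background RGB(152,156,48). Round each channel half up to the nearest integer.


C = α×F + (1-α)×B, with 1-α = 0.74
R: 0.26×86 + 0.74×152 = 22.36 + 112.48 = 134.84 → 135
G: 0.26×196 + 0.74×156 = 50.96 + 115.44 = 166.40 → 166
B: 0.26×230 + 0.74×48 = 59.80 + 35.52 = 95.32 → 95
= RGB(135, 166, 95)


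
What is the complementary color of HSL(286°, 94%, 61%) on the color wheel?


Complement = opposite side of color wheel = hue + 180°
H' = (286 + 180) mod 360 = 106°
S and L unchanged.
= HSL(106°, 94%, 61%)


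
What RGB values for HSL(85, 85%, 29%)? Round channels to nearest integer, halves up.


H=85°, S=0.85, L=0.29
C = (1-|2L-1|)×S = (1-|-0.42|)×0.85 = 0.493
H' = H/60 = 85/60 ≈ 1.4167; X = C×(1-|H' mod 2 - 1|) ≈ 0.2876
m = L - C/2 = 0.29 - 0.2465 = 0.0435
Sector ⌊H'⌋ = 1 → (R',G',B') = (≈0.2876, 0.493, 0.0)
RGB = ((R'+m)×255, (G'+m)×255, (B'+m)×255) = (84.42625, 136.8075, 11.0925)
Round half up → RGB(84, 137, 11)


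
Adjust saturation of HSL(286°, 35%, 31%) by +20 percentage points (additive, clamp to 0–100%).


Original S = 35%
Adjustment = +20 percentage points
New S = 35 + (20) = 55
Clamp to [0, 100] → 55
= HSL(286°, 55%, 31%)


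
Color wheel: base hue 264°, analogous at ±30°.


Base hue: 264°
Left analog: (264 - 30) mod 360 = 234°
Right analog: (264 + 30) mod 360 = 294°
Analogous hues = 234° and 294°


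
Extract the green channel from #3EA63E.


Color: #3EA63E
R = 3E = 62
G = A6 = 166
B = 3E = 62
Green = 166


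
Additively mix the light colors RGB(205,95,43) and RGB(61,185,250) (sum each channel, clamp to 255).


Additive: each channel = min(255, C₁+C₂)
R: 205+61 = 266 → 255
G: 95+185 = 280 → 255
B: 43+250 = 293 → 255
= RGB(255, 255, 255)


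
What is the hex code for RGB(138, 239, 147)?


R = 138 → 8A (hex)
G = 239 → EF (hex)
B = 147 → 93 (hex)
Hex = #8AEF93


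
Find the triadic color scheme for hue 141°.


Triadic: equally spaced at 120° intervals
H1 = 141°
H2 = (141 + 120) mod 360 = 261°
H3 = (141 + 240) mod 360 = 21°
Triadic = 141°, 261°, 21°


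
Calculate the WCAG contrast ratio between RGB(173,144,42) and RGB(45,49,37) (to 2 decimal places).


Linearize each sRGB channel c=v/255: c/12.92 if c ≤ 0.04045 else ((c+0.055)/1.055)^2.4
L = 0.2126×R_lin + 0.7152×G_lin + 0.0722×B_lin
Color 1 (173,144,42):
  R=173: 173/255≈0.6784 > 0.04045 → ((0.6784+0.055)/1.055)^2.4 ≈ 0.41789
  G=144: 144/255≈0.5647 > 0.04045 → ((0.5647+0.055)/1.055)^2.4 ≈ 0.27889
  B=42: 42/255≈0.1647 > 0.04045 → ((0.1647+0.055)/1.055)^2.4 ≈ 0.02315
  L1 = 0.2126×0.41789 + 0.7152×0.27889 + 0.0722×0.02315 ≈ 0.28998
Color 2 (45,49,37):
  R=45: 45/255≈0.1765 > 0.04045 → ((0.1765+0.055)/1.055)^2.4 ≈ 0.02624
  G=49: 49/255≈0.1922 > 0.04045 → ((0.1922+0.055)/1.055)^2.4 ≈ 0.03071
  B=37: 37/255≈0.1451 > 0.04045 → ((0.1451+0.055)/1.055)^2.4 ≈ 0.01850
  L2 = 0.2126×0.02624 + 0.7152×0.03071 + 0.0722×0.01850 ≈ 0.02888
Lighter = 0.28998, Darker = 0.02888
Ratio = (L_lighter + 0.05) / (L_darker + 0.05)
Ratio = (0.28998 + 0.05) / (0.02888 + 0.05) = 0.33998 / 0.07888 ≈ 4.3100
Ratio ≈ 4.31:1


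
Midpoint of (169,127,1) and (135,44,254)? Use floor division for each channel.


Midpoint: each channel = ⌊(C₁+C₂)/2⌋
R: ⌊(169+135)/2⌋ = 152
G: ⌊(127+44)/2⌋ = 85
B: ⌊(1+254)/2⌋ = 127
= RGB(152, 85, 127)


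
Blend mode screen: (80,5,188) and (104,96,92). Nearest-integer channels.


Screen: C = 255 - (255-A)×(255-B)/255, rounded to nearest integer
R: 255 - (255-80)×(255-104)/255 = 255 - 26425/255 ≈ 255 - 103.627 = 151.373 → 151
G: 255 - (255-5)×(255-96)/255 = 255 - 39750/255 ≈ 255 - 155.882 = 99.118 → 99
B: 255 - (255-188)×(255-92)/255 = 255 - 10921/255 ≈ 255 - 42.827 = 212.173 → 212
= RGB(151, 99, 212)


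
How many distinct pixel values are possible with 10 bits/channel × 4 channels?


Total bits = 10 bits/channel × 4 channels = 40 bits
Distinct pixel values = 2^40
= 1,099,511,627,776 pixel values


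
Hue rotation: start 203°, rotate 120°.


New hue = (H + rotation) mod 360
New hue = (203 + 120) mod 360
= 323 mod 360
= 323°


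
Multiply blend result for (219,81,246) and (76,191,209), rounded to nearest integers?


Multiply: C = A×B/255, rounded to nearest integer
R: 219×76/255 = 16644/255 ≈ 65.271 → 65
G: 81×191/255 = 15471/255 ≈ 60.671 → 61
B: 246×209/255 = 51414/255 ≈ 201.624 → 202
= RGB(65, 61, 202)


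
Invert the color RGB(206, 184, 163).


Invert: (255-R, 255-G, 255-B)
R: 255-206 = 49
G: 255-184 = 71
B: 255-163 = 92
= RGB(49, 71, 92)


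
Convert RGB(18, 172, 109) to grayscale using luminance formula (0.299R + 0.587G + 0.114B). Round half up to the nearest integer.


Gray = 0.299×R + 0.587×G + 0.114×B
Gray = 0.299×18 + 0.587×172 + 0.114×109
Gray = 5.382 + 100.964 + 12.426
Gray = 118.772 → round half up → 119
Gray = 119


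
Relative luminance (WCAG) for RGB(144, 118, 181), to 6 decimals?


Linearize each channel (sRGB transfer function): c = v/255; c_lin = c/12.92 if c ≤ 0.04045, else ((c+0.055)/1.055)^2.4
  R: 144/255 ≈ 0.564706 > 0.04045 → ((0.564706+0.055)/1.055)^2.4 ≈ 0.278894
  G: 118/255 ≈ 0.462745 > 0.04045 → ((0.462745+0.055)/1.055)^2.4 ≈ 0.181164
  B: 181/255 ≈ 0.709804 > 0.04045 → ((0.709804+0.055)/1.055)^2.4 ≈ 0.462077
R_lin = 0.278894, G_lin = 0.181164, B_lin = 0.462077
L = 0.2126×R + 0.7152×G + 0.0722×B
L = 0.2126×0.278894 + 0.7152×0.181164 + 0.0722×0.462077
L ≈ 0.222224


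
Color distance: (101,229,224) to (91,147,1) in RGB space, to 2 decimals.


d = √[(R₁-R₂)² + (G₁-G₂)² + (B₁-B₂)²]
d = √[(101-91)² + (229-147)² + (224-1)²]
d = √[100 + 6724 + 49729]
d = √56553
d ≈ 237.81


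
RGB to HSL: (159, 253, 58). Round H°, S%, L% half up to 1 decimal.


Normalize: R'=159/255≈0.6235, G'=253/255≈0.9922, B'=58/255≈0.2275
Max=253/255, Min=58/255, Δ=Max-Min=195/255
L = (Max+Min)/2 = (253+58)/510 = 311/510 = 0.60980… → L = 61.0%
L > 0.5 → S = Δ/(2-Max-Min) = 195/(510-253-58) = 195/199 = 0.97989… → S = 98.0%
(the 1/255 factors cancel in S and H, so raw channel differences can be used)
Max is G' → H = 60 × ((B-R)/Δ + 2) = 60 × ((58-159)/195 + 2)
  -101/195 + 2 = -0.5179… + 2 = 1.4820…
  H = 60 × 1.4820… = 88.923…° → H = 88.9°
= HSL(88.9°, 98.0%, 61.0%)


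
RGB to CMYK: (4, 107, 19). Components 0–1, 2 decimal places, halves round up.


R'=4/255≈0.0157, G'=107/255≈0.4196, B'=19/255≈0.0745
K = 1 - max(R',G',B') = 1 - 107/255 = 148/255 = 0.58039… → 0.58
(1-R'-K)/(1-K) simplifies to (max-R)/max with max = 107:
C = (107-4)/107 = 103/107 = 0.96261… → 0.96
M = (107-107)/107 = 0/107 = 0 → 0.00
Y = (107-19)/107 = 88/107 = 0.82242… → 0.82
= CMYK(0.96, 0.00, 0.82, 0.58)


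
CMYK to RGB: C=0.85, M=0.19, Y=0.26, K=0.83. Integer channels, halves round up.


R = 255 × (1-C) × (1-K) = 255 × 0.15 × 0.17 = 6.5025 → 7
G = 255 × (1-M) × (1-K) = 255 × 0.81 × 0.17 = 35.1135 → 35
B = 255 × (1-Y) × (1-K) = 255 × 0.74 × 0.17 = 32.079 → 32
= RGB(7, 35, 32)


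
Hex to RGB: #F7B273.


F7 → 247 (R)
B2 → 178 (G)
73 → 115 (B)
= RGB(247, 178, 115)


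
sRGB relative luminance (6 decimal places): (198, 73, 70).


Linearize each channel (sRGB transfer function): c = v/255; c_lin = c/12.92 if c ≤ 0.04045, else ((c+0.055)/1.055)^2.4
  R: 198/255 ≈ 0.776471 > 0.04045 → ((0.776471+0.055)/1.055)^2.4 ≈ 0.564712
  G: 73/255 ≈ 0.286275 > 0.04045 → ((0.286275+0.055)/1.055)^2.4 ≈ 0.066626
  B: 70/255 ≈ 0.274510 > 0.04045 → ((0.274510+0.055)/1.055)^2.4 ≈ 0.061246
R_lin = 0.564712, G_lin = 0.066626, B_lin = 0.061246
L = 0.2126×R + 0.7152×G + 0.0722×B
L = 0.2126×0.564712 + 0.7152×0.066626 + 0.0722×0.061246
L ≈ 0.172131


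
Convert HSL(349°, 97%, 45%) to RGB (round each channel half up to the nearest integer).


H=349°, S=0.97, L=0.45
C = (1-|2L-1|)×S = (1-|-0.10|)×0.97 = 0.873
H' = H/60 = 349/60 ≈ 5.8167; X = C×(1-|H' mod 2 - 1|) = 0.16005
m = L - C/2 = 0.45 - 0.4365 = 0.0135
Sector ⌊H'⌋ = 5 → (R',G',B') = (0.873, 0.0, 0.16005)
RGB = ((R'+m)×255, (G'+m)×255, (B'+m)×255) = (226.0575, 3.4425, 44.25525)
Round half up → RGB(226, 3, 44)


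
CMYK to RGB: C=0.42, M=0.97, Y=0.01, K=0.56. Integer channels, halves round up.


R = 255 × (1-C) × (1-K) = 255 × 0.58 × 0.44 = 65.076 → 65
G = 255 × (1-M) × (1-K) = 255 × 0.03 × 0.44 = 3.366 → 3
B = 255 × (1-Y) × (1-K) = 255 × 0.99 × 0.44 = 111.078 → 111
= RGB(65, 3, 111)


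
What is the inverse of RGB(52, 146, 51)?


Invert: (255-R, 255-G, 255-B)
R: 255-52 = 203
G: 255-146 = 109
B: 255-51 = 204
= RGB(203, 109, 204)


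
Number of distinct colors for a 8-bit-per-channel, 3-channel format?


Total bits = 8 bits/channel × 3 channels = 24 bits
Distinct colors = 2^24
= 16,777,216 colors


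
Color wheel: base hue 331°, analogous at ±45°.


Base hue: 331°
Left analog: (331 - 45) mod 360 = 286°
Right analog: (331 + 45) mod 360 = 16°
Analogous hues = 286° and 16°


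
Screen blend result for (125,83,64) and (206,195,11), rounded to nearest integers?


Screen: C = 255 - (255-A)×(255-B)/255, rounded to nearest integer
R: 255 - (255-125)×(255-206)/255 = 255 - 6370/255 ≈ 255 - 24.980 = 230.020 → 230
G: 255 - (255-83)×(255-195)/255 = 255 - 10320/255 ≈ 255 - 40.471 = 214.529 → 215
B: 255 - (255-64)×(255-11)/255 = 255 - 46604/255 ≈ 255 - 182.761 = 72.239 → 72
= RGB(230, 215, 72)


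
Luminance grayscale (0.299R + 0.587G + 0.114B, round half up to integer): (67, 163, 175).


Gray = 0.299×R + 0.587×G + 0.114×B
Gray = 0.299×67 + 0.587×163 + 0.114×175
Gray = 20.033 + 95.681 + 19.950
Gray = 135.664 → round half up → 136
Gray = 136


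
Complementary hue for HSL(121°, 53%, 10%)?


Complement = opposite side of color wheel = hue + 180°
H' = (121 + 180) mod 360 = 301°
S and L unchanged.
= HSL(301°, 53%, 10%)
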